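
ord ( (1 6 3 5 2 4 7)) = 7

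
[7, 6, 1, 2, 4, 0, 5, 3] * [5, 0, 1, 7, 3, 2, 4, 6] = [6, 4, 0, 1, 3, 5, 2, 7]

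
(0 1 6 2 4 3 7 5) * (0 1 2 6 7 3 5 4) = (0 2)(1 7 4 5)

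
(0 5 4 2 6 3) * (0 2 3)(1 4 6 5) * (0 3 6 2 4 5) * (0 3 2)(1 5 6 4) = (0 5)(1 6 2 3)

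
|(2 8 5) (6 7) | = 6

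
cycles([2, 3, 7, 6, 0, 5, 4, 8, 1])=(0 2 7 8 1 3 6 4)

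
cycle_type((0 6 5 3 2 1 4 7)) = 8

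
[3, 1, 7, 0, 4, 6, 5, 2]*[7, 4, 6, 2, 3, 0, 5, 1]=[2, 4, 1, 7, 3, 5, 0, 6]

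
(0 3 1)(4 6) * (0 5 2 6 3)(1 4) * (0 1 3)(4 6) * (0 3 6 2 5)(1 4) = (0 4 3 2 1)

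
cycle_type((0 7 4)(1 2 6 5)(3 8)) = 2.3.4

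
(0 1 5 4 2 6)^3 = (0 4)(1 2)(5 6)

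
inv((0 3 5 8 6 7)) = (0 7 6 8 5 3)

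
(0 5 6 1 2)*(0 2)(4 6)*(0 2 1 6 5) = (1 2)(4 5)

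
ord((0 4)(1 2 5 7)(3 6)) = 4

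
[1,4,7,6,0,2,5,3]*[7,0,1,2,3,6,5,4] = [0,3,4,5,7,1,6,2]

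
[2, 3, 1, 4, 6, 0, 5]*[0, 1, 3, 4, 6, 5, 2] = [3, 4, 1, 6, 2, 0, 5]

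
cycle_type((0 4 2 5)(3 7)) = 2.4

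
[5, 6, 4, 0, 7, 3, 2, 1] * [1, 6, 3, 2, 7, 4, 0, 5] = [4, 0, 7, 1, 5, 2, 3, 6]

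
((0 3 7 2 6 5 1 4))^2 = (0 7 6 1)(2 5 4 3)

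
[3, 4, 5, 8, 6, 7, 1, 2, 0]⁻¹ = [8, 6, 7, 0, 1, 2, 4, 5, 3]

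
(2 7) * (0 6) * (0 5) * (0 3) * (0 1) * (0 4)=(0 6 5 3 1 4)(2 7)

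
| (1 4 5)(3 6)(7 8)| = 6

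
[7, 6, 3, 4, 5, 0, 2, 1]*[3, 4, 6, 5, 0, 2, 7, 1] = [1, 7, 5, 0, 2, 3, 6, 4]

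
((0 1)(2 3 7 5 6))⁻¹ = (0 1)(2 6 5 7 3)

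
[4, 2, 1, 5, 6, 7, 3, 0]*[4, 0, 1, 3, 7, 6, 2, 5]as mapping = [0→7, 1→1, 2→0, 3→6, 4→2, 5→5, 6→3, 7→4]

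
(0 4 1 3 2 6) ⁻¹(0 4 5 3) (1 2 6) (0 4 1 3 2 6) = (0 3 6) (1 5 2 4) 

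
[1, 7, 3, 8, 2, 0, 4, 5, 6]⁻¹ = [5, 0, 4, 2, 6, 7, 8, 1, 3]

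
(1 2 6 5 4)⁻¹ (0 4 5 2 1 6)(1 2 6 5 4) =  (0 1 4 6 2 5)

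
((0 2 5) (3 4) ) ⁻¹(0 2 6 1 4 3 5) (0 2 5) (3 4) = (0 2 5 6 1 3 4) 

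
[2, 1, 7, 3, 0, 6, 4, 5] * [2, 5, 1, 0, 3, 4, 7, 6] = [1, 5, 6, 0, 2, 7, 3, 4]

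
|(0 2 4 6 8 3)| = 6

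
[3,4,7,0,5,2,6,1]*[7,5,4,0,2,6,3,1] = [0,2,1,7,6,4,3,5]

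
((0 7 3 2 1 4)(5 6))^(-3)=(0 2)(1 7)(3 4)(5 6)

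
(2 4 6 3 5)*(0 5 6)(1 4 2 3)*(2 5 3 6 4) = (0 3 4)(1 2 5 6)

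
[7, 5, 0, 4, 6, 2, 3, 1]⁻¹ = [2, 7, 5, 6, 3, 1, 4, 0]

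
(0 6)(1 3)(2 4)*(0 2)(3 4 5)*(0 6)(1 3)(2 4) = (1 2 5)(4 6)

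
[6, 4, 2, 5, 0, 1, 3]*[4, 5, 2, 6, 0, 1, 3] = [3, 0, 2, 1, 4, 5, 6]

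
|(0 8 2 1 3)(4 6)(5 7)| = 10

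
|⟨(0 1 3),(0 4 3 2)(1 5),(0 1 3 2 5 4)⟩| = 720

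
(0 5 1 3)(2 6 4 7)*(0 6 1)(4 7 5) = (0 4 5)(1 3 6 7 2)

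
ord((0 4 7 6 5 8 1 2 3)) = 9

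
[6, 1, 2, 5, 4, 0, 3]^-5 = [5, 1, 2, 6, 4, 3, 0]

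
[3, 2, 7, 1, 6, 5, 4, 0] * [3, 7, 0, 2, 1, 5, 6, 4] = [2, 0, 4, 7, 6, 5, 1, 3]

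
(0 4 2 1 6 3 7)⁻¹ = (0 7 3 6 1 2 4)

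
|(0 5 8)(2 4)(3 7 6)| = 6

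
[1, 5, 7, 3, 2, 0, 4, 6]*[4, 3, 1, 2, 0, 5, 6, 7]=[3, 5, 7, 2, 1, 4, 0, 6]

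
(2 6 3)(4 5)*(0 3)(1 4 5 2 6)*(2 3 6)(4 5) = (0 6)(1 5 4 3 2)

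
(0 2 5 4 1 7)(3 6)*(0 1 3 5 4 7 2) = (1 2 4 3 6 5 7)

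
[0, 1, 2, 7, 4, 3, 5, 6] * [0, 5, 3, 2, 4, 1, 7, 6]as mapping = [0→0, 1→5, 2→3, 3→6, 4→4, 5→2, 6→1, 7→7]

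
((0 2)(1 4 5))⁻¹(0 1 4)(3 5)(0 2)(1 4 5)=(1 3)(2 4 5)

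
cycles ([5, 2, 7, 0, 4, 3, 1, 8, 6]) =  (0 5 3)(1 2 7 8 6)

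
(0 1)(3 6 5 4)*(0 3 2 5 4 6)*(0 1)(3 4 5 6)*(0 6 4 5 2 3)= (0 6 2 4 3 1 5)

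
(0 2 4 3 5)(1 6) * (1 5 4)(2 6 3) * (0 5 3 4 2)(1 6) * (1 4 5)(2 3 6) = (0 4)(1 5)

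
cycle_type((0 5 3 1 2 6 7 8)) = 8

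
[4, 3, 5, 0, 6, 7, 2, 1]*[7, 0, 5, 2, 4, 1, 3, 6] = [4, 2, 1, 7, 3, 6, 5, 0]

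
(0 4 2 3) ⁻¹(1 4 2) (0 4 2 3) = (1 2 3) 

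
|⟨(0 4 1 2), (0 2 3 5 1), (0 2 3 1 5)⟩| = 720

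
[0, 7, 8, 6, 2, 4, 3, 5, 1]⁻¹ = [0, 8, 4, 6, 5, 7, 3, 1, 2]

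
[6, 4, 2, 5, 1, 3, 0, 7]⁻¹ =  [6, 4, 2, 5, 1, 3, 0, 7]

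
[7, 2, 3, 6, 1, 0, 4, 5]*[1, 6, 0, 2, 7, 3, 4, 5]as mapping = [0→5, 1→0, 2→2, 3→4, 4→6, 5→1, 6→7, 7→3]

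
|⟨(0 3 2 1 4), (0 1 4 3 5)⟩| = 360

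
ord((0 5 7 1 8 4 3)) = 7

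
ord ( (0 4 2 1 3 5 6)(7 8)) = 14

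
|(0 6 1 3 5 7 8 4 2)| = 9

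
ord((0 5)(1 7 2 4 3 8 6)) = 14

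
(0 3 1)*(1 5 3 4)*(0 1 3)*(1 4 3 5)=(0 3 1 4 5)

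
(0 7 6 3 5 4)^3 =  (0 3)(4 6)(5 7)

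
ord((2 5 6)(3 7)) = 6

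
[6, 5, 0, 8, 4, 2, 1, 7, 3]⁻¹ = [2, 6, 5, 8, 4, 1, 0, 7, 3]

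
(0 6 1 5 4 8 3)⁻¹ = (0 3 8 4 5 1 6)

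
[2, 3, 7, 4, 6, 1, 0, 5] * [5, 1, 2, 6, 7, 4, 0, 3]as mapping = [0→2, 1→6, 2→3, 3→7, 4→0, 5→1, 6→5, 7→4]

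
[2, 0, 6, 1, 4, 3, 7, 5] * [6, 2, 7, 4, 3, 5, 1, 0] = [7, 6, 1, 2, 3, 4, 0, 5]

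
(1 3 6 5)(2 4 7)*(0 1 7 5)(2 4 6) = (0 1 3 2 6)(4 5 7)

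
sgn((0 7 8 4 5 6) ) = -1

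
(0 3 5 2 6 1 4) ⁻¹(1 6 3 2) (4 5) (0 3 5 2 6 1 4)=(0 2) (1 5 6 4) 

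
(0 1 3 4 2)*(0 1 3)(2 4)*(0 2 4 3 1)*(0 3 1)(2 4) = (1 4)(2 3)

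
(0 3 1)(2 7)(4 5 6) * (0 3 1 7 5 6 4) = (0 1 3 7 2 5 4 6)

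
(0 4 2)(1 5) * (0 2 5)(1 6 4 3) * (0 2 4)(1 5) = (0 3 5 6)(1 2 4)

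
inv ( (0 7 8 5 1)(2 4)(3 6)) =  (0 1 5 8 7)(2 4)(3 6)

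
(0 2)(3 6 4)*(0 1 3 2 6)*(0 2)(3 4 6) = (0 3 2 1 4)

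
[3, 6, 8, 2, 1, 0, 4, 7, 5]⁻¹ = [5, 4, 3, 0, 6, 8, 1, 7, 2]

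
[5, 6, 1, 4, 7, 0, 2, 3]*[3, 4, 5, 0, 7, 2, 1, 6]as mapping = [0→2, 1→1, 2→4, 3→7, 4→6, 5→3, 6→5, 7→0]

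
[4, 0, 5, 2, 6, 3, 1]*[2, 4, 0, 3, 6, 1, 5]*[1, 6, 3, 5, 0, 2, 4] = [4, 3, 6, 1, 2, 5, 0]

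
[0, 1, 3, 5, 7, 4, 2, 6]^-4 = [0, 1, 5, 4, 6, 7, 3, 2]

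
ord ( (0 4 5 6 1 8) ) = 6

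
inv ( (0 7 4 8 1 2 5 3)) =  (0 3 5 2 1 8 4 7)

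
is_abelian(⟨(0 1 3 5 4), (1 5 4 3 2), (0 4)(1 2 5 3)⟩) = no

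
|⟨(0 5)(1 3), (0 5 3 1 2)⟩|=60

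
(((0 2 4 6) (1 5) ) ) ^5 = (0 2 4 6) (1 5) 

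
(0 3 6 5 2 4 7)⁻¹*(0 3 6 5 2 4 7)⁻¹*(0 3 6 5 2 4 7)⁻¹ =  (0 2 3 4 6 7 5)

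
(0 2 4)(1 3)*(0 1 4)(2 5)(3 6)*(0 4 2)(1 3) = (0 5)(1 6)(2 4 3)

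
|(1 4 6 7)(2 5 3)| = 12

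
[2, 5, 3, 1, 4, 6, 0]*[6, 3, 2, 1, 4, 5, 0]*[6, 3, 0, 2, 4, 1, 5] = [0, 1, 3, 2, 4, 6, 5]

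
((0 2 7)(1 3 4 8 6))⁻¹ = (0 7 2)(1 6 8 4 3)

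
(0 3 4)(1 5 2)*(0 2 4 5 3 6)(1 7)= (0 6)(1 3 5 4 2 7)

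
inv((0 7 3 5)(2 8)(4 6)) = (0 5 3 7)(2 8)(4 6)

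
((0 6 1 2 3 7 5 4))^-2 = (0 5 3 1)(2 6 4 7)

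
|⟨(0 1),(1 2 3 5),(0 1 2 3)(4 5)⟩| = 720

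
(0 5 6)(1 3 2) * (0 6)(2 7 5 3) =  (0 3 7 5)(1 2)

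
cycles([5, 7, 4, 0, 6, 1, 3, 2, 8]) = (0 5 1 7 2 4 6 3)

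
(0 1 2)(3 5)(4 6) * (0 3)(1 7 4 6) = (0 7 4 1 2 3 5)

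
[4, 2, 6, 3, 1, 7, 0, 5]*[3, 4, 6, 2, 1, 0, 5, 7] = [1, 6, 5, 2, 4, 7, 3, 0]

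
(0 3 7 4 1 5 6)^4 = (0 1 3 5 7 6 4)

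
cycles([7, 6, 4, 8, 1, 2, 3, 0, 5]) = (0 7)(1 6 3 8 5 2 4)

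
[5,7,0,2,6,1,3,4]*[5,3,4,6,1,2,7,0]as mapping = [0→2,1→0,2→5,3→4,4→7,5→3,6→6,7→1]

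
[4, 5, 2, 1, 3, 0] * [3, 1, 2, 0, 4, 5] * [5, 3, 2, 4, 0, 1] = [0, 1, 2, 3, 5, 4]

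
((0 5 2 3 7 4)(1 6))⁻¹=(0 4 7 3 2 5)(1 6)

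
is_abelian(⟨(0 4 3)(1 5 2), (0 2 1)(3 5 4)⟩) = no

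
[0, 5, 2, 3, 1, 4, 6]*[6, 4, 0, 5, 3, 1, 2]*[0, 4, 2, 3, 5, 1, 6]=[6, 4, 0, 1, 5, 3, 2]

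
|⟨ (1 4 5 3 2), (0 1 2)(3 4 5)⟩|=60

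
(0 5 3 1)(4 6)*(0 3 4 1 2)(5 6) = (0 6 1 3 2)(4 5)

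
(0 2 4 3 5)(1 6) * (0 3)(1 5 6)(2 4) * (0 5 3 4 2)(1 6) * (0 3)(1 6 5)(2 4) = (0 4 1 5 2 3 6)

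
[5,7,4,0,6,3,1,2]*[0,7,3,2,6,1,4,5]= [1,5,6,0,4,2,7,3]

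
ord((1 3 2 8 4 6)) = 6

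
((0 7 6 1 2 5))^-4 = (0 6 2)(1 5 7)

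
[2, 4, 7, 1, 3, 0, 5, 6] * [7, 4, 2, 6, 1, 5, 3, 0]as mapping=[0→2, 1→1, 2→0, 3→4, 4→6, 5→7, 6→5, 7→3]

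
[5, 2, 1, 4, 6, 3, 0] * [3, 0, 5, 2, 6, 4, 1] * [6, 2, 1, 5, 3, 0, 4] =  [3, 0, 6, 4, 2, 1, 5]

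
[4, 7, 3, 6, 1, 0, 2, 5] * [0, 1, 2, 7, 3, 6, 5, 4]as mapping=[0→3, 1→4, 2→7, 3→5, 4→1, 5→0, 6→2, 7→6]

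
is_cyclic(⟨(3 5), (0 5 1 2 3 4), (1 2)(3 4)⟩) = no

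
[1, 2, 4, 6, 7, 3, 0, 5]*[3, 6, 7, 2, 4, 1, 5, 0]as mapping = [0→6, 1→7, 2→4, 3→5, 4→0, 5→2, 6→3, 7→1]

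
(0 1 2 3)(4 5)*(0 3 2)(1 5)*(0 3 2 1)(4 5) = (0 4)(1 3 2)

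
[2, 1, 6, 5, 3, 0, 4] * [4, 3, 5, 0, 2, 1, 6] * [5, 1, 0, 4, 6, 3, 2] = [3, 4, 2, 1, 5, 6, 0]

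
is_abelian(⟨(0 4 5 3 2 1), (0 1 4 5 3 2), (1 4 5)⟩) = no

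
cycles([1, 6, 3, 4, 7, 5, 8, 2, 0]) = (0 1 6 8)(2 3 4 7)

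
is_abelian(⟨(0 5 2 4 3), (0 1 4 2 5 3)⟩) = no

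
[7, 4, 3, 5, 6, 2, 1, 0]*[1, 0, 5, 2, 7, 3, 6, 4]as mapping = [0→4, 1→7, 2→2, 3→3, 4→6, 5→5, 6→0, 7→1]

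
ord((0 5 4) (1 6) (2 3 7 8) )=12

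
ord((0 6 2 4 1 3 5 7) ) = 8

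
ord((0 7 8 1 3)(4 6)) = 10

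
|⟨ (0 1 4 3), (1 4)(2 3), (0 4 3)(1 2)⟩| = 120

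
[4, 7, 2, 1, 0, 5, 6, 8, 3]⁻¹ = [4, 3, 2, 8, 0, 5, 6, 1, 7]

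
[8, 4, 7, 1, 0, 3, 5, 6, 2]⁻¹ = [4, 3, 8, 5, 1, 6, 7, 2, 0]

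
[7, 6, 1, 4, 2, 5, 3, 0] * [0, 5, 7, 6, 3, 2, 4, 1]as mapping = [0→1, 1→4, 2→5, 3→3, 4→7, 5→2, 6→6, 7→0]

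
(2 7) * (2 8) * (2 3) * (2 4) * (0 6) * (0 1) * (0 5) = (0 6 1 5)(2 7 8 3 4)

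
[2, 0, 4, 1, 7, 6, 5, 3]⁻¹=[1, 3, 0, 7, 2, 6, 5, 4]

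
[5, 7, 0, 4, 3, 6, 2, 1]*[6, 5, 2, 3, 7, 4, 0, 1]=[4, 1, 6, 7, 3, 0, 2, 5]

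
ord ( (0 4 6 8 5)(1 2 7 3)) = 20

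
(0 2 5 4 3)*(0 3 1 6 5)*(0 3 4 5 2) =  (1 6 2 3 4)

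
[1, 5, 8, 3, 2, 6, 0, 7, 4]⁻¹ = [6, 0, 4, 3, 8, 1, 5, 7, 2]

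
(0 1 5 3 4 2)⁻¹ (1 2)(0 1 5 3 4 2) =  (0 5)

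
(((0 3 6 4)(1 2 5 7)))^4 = ()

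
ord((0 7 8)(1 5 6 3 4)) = 15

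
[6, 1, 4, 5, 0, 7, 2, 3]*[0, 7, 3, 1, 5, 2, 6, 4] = [6, 7, 5, 2, 0, 4, 3, 1]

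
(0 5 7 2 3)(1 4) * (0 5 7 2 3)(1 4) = (0 7 3 5 2)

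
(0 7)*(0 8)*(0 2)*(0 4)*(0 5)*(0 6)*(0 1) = (0 7 8 2 4 5 6 1)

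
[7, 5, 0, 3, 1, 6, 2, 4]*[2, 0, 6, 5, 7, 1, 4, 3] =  [3, 1, 2, 5, 0, 4, 6, 7]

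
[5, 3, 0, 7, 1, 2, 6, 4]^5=[2, 3, 5, 7, 1, 0, 6, 4]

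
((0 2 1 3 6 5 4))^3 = (0 3 4 1 5 2 6)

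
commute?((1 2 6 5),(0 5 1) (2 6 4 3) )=no:(1 2 6 5) * (0 5 1) (2 6 4 3)=(0 5) (1 6) (2 4 3),(0 5 1) (2 6 4 3) * (1 2 6 5)=(0 1) (2 5) (3 6 4) 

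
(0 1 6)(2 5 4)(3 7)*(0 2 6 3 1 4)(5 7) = (0 4 6 2 7 1 3 5)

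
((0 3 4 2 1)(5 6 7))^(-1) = (0 1 2 4 3)(5 7 6)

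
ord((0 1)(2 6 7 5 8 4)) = 6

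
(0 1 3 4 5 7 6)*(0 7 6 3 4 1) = (1 4 5 6 7 3)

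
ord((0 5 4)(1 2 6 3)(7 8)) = 12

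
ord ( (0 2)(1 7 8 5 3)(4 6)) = 10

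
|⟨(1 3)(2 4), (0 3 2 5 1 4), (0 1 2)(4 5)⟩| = 720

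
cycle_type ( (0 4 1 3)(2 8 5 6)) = 4^2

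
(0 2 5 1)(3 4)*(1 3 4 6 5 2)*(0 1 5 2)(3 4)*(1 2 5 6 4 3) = (0 6 5 3 4 1 2)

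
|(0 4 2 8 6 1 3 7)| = 8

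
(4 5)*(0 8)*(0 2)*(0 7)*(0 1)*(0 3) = (0 8 2 7 1 3)(4 5)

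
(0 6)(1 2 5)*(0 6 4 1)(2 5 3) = (0 4 1 5)(2 3)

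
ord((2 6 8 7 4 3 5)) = 7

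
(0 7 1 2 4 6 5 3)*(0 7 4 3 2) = (0 4 6 5 2 3 7 1) 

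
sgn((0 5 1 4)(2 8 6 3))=1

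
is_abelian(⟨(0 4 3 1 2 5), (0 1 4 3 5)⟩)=no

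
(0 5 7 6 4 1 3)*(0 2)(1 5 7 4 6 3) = (0 7 3 2)(4 5)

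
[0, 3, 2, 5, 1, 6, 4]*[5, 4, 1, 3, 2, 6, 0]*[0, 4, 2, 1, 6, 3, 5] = [3, 1, 4, 5, 6, 0, 2]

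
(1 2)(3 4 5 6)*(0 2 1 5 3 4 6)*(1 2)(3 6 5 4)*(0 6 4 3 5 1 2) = (0 2 3 1)(5 6)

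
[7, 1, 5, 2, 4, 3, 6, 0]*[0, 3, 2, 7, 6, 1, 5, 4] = [4, 3, 1, 2, 6, 7, 5, 0]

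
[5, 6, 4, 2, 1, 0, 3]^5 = [5, 1, 2, 3, 4, 0, 6]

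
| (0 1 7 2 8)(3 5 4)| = 15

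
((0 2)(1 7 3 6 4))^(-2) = (1 6 7 4 3)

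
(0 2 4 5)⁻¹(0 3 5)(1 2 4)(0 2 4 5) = (0 2 3)(1 4 5)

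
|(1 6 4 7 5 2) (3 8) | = 6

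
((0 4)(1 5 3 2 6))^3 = (0 4)(1 2 5 6 3)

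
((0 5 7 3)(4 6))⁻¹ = (0 3 7 5)(4 6)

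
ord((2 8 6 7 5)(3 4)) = 10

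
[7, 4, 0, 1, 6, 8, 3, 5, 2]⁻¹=[2, 3, 8, 6, 1, 7, 4, 0, 5]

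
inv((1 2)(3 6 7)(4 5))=(1 2)(3 7 6)(4 5)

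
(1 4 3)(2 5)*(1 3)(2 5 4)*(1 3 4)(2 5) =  (1 5 2)(3 4)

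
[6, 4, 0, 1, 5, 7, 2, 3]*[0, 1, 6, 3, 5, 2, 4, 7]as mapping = [0→4, 1→5, 2→0, 3→1, 4→2, 5→7, 6→6, 7→3]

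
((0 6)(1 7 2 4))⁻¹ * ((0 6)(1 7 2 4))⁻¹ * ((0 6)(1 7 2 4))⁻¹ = (0 6)(1 7 2 4)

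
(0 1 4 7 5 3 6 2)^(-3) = (0 3 4 2 5 1 6 7)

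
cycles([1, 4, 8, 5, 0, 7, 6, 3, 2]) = (0 1 4)(2 8)(3 5 7)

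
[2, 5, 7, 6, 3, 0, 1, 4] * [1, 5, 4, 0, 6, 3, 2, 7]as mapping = [0→4, 1→3, 2→7, 3→2, 4→0, 5→1, 6→5, 7→6]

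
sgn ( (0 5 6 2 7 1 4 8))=-1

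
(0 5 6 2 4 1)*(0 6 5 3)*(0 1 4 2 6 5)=(0 3 1 5) 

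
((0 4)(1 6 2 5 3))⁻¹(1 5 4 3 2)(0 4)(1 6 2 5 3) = (0 1 5 6 3)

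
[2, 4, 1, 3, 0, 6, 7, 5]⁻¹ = [4, 2, 0, 3, 1, 7, 5, 6]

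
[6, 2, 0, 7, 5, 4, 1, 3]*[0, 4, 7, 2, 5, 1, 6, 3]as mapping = [0→6, 1→7, 2→0, 3→3, 4→1, 5→5, 6→4, 7→2]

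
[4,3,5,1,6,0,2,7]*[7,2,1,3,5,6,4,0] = [5,3,6,2,4,7,1,0]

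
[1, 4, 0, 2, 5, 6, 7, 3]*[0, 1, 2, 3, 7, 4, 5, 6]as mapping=[0→1, 1→7, 2→0, 3→2, 4→4, 5→5, 6→6, 7→3]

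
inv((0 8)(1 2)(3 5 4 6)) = (0 8)(1 2)(3 6 4 5)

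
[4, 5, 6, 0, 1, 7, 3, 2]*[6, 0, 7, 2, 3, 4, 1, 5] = [3, 4, 1, 6, 0, 5, 2, 7]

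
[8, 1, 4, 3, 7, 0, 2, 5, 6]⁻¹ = [5, 1, 6, 3, 2, 7, 8, 4, 0]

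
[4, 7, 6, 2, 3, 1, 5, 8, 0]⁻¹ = [8, 5, 3, 4, 0, 6, 2, 1, 7]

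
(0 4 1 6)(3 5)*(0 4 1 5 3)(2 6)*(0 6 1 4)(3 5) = (0 4 3 5 6)(1 2)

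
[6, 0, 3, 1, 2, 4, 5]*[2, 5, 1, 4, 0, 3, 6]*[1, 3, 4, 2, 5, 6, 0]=[0, 4, 5, 6, 3, 1, 2]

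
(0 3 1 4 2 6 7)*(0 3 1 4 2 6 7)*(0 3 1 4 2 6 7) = (0 4 7 1 6 3 2)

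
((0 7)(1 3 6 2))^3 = (0 7)(1 2 6 3)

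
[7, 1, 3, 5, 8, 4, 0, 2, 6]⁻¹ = [6, 1, 7, 2, 5, 3, 8, 0, 4]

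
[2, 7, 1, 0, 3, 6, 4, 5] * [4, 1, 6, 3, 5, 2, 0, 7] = [6, 7, 1, 4, 3, 0, 5, 2]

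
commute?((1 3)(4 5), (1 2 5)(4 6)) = no:(1 3)(4 5)*(1 2 5)(4 6) = (1 3 2 5 6 4), (1 2 5)(4 6)*(1 3)(4 5) = (1 2 4 6 5 3)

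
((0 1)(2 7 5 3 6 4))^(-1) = (0 1)(2 4 6 3 5 7)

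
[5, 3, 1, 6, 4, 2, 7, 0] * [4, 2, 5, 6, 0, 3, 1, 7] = [3, 6, 2, 1, 0, 5, 7, 4]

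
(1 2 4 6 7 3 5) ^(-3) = (1 7 2 3 4 5 6) 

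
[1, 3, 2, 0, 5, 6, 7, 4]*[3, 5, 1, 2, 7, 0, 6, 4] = [5, 2, 1, 3, 0, 6, 4, 7]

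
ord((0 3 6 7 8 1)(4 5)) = 6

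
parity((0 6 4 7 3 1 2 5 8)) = even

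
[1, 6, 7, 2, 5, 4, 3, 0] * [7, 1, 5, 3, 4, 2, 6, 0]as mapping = [0→1, 1→6, 2→0, 3→5, 4→2, 5→4, 6→3, 7→7]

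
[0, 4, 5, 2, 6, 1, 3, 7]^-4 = [0, 6, 1, 5, 3, 4, 2, 7]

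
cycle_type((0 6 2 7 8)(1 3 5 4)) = 4.5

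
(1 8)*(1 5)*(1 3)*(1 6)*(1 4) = (1 8 5 3 6 4)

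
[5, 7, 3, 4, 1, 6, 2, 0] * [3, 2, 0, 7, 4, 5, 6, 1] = [5, 1, 7, 4, 2, 6, 0, 3]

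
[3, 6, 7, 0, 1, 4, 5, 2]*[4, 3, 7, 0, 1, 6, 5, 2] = [0, 5, 2, 4, 3, 1, 6, 7]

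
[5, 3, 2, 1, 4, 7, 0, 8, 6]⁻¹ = [6, 3, 2, 1, 4, 0, 8, 5, 7]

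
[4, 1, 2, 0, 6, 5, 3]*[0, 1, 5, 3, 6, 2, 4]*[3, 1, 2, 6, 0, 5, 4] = [4, 1, 5, 3, 0, 2, 6]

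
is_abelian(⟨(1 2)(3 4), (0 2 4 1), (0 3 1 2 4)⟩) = no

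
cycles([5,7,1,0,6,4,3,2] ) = (0 5 4 6 3)(1 7 2)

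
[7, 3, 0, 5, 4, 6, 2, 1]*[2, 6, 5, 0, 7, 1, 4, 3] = [3, 0, 2, 1, 7, 4, 5, 6]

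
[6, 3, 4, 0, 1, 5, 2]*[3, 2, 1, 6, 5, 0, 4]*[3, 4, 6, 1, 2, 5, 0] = [2, 0, 5, 1, 6, 3, 4]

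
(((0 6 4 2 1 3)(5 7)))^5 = (0 3 1 2 4 6)(5 7)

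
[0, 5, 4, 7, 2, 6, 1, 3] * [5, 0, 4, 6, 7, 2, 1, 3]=[5, 2, 7, 3, 4, 1, 0, 6]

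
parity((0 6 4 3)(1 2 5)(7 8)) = even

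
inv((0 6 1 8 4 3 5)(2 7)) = (0 5 3 4 8 1 6)(2 7)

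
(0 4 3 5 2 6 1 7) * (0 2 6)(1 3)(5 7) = (0 4 1 5 6 3 7 2)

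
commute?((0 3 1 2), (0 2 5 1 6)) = no:(0 3 1 2)*(0 2 5 1 6) = (0 3 6)(1 5), (0 2 5 1 6)*(0 3 1 2) = (1 6 3)(2 5)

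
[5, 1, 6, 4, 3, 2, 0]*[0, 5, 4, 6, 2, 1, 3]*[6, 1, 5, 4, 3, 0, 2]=[1, 0, 4, 5, 2, 3, 6]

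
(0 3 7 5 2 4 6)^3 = (0 5 6 7 4 3 2)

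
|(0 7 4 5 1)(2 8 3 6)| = 20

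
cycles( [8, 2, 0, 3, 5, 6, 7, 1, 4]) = (0 8 4 5 6 7 1 2)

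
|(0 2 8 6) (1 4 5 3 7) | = 20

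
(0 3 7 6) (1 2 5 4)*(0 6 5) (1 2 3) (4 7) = (0 1 3 4 2) (5 7) 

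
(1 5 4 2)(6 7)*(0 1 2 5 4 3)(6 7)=(0 1 4 5 3)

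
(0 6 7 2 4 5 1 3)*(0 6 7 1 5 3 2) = (0 7)(1 2 4 3 6)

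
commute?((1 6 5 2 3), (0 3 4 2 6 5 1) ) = no:(1 6 5 2 3) * (0 3 4 2 6 5 1) = (0 3) (1 5 6) (2 4), (0 3 4 2 6 5 1) * (1 6 5 2 3) = (0 1) (2 5 6) (3 4) 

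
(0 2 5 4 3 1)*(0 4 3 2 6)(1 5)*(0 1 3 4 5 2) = (0 6 1 5 4)(2 3)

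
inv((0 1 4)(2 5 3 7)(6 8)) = (0 4 1)(2 7 3 5)(6 8)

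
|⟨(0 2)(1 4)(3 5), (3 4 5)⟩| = 24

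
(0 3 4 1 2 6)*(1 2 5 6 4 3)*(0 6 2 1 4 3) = (0 4 1 5 2 3)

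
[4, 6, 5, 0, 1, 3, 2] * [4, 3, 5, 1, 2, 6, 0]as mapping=[0→2, 1→0, 2→6, 3→4, 4→3, 5→1, 6→5]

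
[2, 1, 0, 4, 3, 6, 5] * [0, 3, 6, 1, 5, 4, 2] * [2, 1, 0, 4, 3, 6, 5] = [5, 4, 2, 6, 1, 0, 3]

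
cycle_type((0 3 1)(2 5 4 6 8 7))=3.6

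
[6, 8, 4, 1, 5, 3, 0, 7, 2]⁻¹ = [6, 3, 8, 5, 2, 4, 0, 7, 1]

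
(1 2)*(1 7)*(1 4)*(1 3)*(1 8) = (1 2 7 4 3 8) 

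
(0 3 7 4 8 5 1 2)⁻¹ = (0 2 1 5 8 4 7 3)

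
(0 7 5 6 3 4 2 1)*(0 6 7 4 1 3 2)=(0 4)(1 6 2 3)(5 7)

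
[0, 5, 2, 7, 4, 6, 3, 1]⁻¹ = [0, 7, 2, 6, 4, 1, 5, 3]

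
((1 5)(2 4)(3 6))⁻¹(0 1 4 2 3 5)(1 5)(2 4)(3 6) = (0 5 2 4 6 1)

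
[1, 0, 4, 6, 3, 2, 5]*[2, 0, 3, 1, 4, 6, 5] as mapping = [0→0, 1→2, 2→4, 3→5, 4→1, 5→3, 6→6] 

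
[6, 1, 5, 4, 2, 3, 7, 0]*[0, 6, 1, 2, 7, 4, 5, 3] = [5, 6, 4, 7, 1, 2, 3, 0]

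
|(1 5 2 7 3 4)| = 6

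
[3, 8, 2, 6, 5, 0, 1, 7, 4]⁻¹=[5, 6, 2, 0, 8, 4, 3, 7, 1]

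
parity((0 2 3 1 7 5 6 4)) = odd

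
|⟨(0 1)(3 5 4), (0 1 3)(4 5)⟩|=120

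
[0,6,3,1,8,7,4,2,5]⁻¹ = [0,3,7,2,6,8,1,5,4]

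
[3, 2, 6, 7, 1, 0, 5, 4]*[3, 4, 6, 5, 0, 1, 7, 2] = [5, 6, 7, 2, 4, 3, 1, 0]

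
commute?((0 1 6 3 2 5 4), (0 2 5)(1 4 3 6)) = no:(0 1 6 3 2 5 4)*(0 2 5)(1 4 3 6) = (0 4 2)(3 5), (0 2 5)(1 4 3 6)*(0 1 6 3 2 5 4) = (0 5 1)(2 4)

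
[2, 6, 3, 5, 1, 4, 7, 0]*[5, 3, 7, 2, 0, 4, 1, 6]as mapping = [0→7, 1→1, 2→2, 3→4, 4→3, 5→0, 6→6, 7→5]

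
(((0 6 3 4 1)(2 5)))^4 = (0 1 4 3 6)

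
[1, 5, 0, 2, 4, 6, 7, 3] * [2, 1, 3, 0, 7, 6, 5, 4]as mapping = [0→1, 1→6, 2→2, 3→3, 4→7, 5→5, 6→4, 7→0]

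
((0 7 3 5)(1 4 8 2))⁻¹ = (0 5 3 7)(1 2 8 4)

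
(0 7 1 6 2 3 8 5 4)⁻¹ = (0 4 5 8 3 2 6 1 7)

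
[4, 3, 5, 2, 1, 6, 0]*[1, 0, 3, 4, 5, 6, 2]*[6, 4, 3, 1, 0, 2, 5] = [2, 0, 5, 1, 6, 3, 4]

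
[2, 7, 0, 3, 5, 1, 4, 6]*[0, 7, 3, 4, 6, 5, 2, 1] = [3, 1, 0, 4, 5, 7, 6, 2]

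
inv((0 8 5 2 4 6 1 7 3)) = (0 3 7 1 6 4 2 5 8)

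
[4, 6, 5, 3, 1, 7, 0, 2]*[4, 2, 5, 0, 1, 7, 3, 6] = [1, 3, 7, 0, 2, 6, 4, 5]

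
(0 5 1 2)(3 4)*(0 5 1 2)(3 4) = (0 1)(2 5)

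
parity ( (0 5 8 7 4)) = even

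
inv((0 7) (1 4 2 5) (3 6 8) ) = (0 7) (1 5 2 4) (3 8 6) 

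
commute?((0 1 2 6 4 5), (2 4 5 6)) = no:(0 1 2 6 4 5)*(2 4 5 6) = (0 1 4 6 5), (2 4 5 6)*(0 1 2 6 4 5) = (0 1 2 5 4)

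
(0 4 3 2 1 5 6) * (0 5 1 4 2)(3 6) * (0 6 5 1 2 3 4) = (0 3 6 1 2)(4 5)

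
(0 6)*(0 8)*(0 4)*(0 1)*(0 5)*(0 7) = (0 6 8 4 1 5 7)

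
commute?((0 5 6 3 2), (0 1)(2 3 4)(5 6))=no:(0 5 6 3 2)*(0 1)(2 3 4)(5 6)=(0 6 4 2 1), (0 1)(2 3 4)(5 6)*(0 5 6 3 2)=(0 1 5 3 4)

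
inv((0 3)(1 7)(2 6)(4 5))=(0 3)(1 7)(2 6)(4 5)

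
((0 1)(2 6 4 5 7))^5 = (0 1)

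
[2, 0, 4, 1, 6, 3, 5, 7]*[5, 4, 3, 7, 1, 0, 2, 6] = [3, 5, 1, 4, 2, 7, 0, 6] 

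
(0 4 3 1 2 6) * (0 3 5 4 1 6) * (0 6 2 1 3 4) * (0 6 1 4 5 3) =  (1 4 3 2)(5 6)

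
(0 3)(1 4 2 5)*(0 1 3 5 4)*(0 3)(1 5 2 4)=(0 2 1 3 5)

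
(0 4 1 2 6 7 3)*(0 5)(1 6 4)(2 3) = (0 1 3 5)(2 4 6 7)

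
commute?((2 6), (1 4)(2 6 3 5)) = no:(2 6) * (1 4)(2 6 3 5) = (1 4)(2 3 5), (1 4)(2 6 3 5) * (2 6) = (1 4)(3 5 6)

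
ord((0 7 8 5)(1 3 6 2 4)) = 20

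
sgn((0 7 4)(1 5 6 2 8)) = 1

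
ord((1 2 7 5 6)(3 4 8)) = 15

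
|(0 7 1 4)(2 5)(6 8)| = 4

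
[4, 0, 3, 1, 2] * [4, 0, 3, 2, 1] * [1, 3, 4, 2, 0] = [3, 0, 4, 1, 2]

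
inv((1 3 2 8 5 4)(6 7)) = (1 4 5 8 2 3)(6 7)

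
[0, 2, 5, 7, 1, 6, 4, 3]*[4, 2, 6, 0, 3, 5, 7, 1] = [4, 6, 5, 1, 2, 7, 3, 0]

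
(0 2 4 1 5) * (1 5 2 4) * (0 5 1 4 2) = (0 2 4 1) 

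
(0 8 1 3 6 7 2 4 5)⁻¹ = (0 5 4 2 7 6 3 1 8)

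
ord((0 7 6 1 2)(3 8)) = 10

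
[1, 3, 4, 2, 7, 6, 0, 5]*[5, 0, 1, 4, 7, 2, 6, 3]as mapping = [0→0, 1→4, 2→7, 3→1, 4→3, 5→6, 6→5, 7→2]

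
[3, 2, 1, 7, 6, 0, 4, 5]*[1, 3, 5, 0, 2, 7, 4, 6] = [0, 5, 3, 6, 4, 1, 2, 7]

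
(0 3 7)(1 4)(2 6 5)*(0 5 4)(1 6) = (0 3 7 5 2 1)(4 6)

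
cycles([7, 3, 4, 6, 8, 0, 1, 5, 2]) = (0 7 5)(1 3 6)(2 4 8)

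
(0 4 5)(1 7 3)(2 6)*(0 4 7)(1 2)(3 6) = (0 7 6 1)(2 3)(4 5)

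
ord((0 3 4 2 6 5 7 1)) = 8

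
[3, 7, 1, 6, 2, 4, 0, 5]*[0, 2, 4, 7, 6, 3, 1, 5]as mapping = [0→7, 1→5, 2→2, 3→1, 4→4, 5→6, 6→0, 7→3]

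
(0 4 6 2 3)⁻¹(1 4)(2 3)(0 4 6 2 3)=(0 3)(1 6)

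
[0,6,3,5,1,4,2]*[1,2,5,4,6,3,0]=[1,0,4,3,2,6,5]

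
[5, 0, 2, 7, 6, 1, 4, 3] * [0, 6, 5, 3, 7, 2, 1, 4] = [2, 0, 5, 4, 1, 6, 7, 3]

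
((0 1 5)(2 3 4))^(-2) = (0 1 5)(2 3 4)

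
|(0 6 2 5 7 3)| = 6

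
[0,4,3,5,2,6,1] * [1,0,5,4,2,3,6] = [1,2,4,3,5,6,0]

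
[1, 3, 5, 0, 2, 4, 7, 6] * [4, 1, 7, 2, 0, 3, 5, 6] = [1, 2, 3, 4, 7, 0, 6, 5]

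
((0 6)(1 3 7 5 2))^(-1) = (0 6)(1 2 5 7 3)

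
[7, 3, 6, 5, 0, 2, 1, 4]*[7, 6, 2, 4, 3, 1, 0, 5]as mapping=[0→5, 1→4, 2→0, 3→1, 4→7, 5→2, 6→6, 7→3]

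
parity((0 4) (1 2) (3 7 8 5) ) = odd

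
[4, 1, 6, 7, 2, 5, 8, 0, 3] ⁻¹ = [7, 1, 4, 8, 0, 5, 2, 3, 6] 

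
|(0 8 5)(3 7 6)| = 3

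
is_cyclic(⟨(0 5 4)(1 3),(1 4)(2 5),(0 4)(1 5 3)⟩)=no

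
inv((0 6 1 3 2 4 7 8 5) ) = (0 5 8 7 4 2 3 1 6) 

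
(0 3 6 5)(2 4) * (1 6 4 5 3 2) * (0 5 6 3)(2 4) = (0 4 1 3 2 6)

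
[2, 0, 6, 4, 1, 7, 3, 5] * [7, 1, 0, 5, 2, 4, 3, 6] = [0, 7, 3, 2, 1, 6, 5, 4]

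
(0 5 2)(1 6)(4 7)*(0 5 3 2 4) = (0 3 2 5 4 7)(1 6)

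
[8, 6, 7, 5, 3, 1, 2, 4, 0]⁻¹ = [8, 5, 6, 4, 7, 3, 1, 2, 0]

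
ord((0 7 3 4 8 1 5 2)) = 8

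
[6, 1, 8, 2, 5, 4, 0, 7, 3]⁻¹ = [6, 1, 3, 8, 5, 4, 0, 7, 2]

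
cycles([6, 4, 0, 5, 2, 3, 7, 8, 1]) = (0 6 7 8 1 4 2)(3 5)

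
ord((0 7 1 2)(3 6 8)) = 12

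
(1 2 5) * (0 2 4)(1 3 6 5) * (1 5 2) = (0 1 4)(2 5 3 6)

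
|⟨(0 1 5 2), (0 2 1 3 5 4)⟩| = 720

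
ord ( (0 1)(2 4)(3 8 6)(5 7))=6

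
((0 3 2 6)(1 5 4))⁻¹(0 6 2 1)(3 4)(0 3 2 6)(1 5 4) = (0 6 5 3)(1 2)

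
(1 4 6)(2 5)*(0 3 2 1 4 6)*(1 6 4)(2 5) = (0 3 5 6 1 4)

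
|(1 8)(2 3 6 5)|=4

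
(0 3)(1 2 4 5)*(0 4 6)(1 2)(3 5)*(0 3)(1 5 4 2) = (0 4)(1 5)(2 6 3)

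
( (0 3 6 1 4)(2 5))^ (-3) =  (0 6 4 3 1)(2 5)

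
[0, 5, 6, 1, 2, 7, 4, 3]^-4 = [0, 1, 4, 3, 6, 5, 2, 7]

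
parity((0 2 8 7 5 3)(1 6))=even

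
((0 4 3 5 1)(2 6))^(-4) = (0 4 3 5 1)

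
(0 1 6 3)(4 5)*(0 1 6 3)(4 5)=(0 6)(1 3)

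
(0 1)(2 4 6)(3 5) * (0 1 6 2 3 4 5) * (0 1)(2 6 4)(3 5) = (0 4 6 5 2 3 1)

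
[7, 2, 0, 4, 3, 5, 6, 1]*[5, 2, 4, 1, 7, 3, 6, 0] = [0, 4, 5, 7, 1, 3, 6, 2]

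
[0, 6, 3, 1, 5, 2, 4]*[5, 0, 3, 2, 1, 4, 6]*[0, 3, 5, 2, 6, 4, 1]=[4, 1, 5, 0, 6, 2, 3]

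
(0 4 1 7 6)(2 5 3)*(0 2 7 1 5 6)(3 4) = (0 3 7)(2 6)(4 5)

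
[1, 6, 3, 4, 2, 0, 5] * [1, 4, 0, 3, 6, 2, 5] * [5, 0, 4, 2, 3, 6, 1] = [3, 6, 2, 1, 5, 0, 4]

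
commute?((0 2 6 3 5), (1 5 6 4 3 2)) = no:(0 2 6 3 5)*(1 5 6 4 3 2) = (0 1 5)(2 4 3 6), (1 5 6 4 3 2)*(0 2 6 3 5) = (0 2 1)(3 6 4 5)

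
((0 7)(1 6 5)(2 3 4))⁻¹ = (0 7)(1 5 6)(2 4 3)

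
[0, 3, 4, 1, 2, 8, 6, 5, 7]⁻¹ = [0, 3, 4, 1, 2, 7, 6, 8, 5]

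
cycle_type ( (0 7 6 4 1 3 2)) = 7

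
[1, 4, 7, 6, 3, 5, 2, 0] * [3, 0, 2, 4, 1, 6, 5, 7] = [0, 1, 7, 5, 4, 6, 2, 3]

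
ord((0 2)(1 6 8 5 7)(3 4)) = 10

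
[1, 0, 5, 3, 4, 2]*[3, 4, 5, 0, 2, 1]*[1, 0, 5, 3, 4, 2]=[4, 3, 0, 1, 5, 2]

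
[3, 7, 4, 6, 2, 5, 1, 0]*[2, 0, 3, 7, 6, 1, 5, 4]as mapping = [0→7, 1→4, 2→6, 3→5, 4→3, 5→1, 6→0, 7→2]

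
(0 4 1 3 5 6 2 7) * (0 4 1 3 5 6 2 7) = (0 1 5 2)(3 6 7 4)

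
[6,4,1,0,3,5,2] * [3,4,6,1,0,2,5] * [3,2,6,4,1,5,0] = [5,3,1,4,2,6,0]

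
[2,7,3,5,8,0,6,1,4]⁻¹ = [5,7,0,2,8,3,6,1,4]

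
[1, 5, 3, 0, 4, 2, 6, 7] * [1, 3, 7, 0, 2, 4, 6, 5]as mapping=[0→3, 1→4, 2→0, 3→1, 4→2, 5→7, 6→6, 7→5]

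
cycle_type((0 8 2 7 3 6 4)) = 7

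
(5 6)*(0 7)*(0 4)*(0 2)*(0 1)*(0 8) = (0 7 4 2 1 8)(5 6)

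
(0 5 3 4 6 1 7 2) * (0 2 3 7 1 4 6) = (0 5 7 3 6 4)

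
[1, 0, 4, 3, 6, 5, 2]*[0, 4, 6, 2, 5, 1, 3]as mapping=[0→4, 1→0, 2→5, 3→2, 4→3, 5→1, 6→6]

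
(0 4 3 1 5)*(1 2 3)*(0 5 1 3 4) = (2 4 3)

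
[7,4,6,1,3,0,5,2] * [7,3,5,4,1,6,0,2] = [2,1,0,3,4,7,6,5]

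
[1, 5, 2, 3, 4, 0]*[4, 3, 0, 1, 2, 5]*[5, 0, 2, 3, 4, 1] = [3, 1, 5, 0, 2, 4]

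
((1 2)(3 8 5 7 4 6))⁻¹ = (1 2)(3 6 4 7 5 8)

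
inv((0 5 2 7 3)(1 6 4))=(0 3 7 2 5)(1 4 6)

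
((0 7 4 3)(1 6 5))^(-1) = (0 3 4 7)(1 5 6)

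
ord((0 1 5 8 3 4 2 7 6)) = 9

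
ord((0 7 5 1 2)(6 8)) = 10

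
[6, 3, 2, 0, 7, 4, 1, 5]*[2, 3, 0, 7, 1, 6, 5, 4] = [5, 7, 0, 2, 4, 1, 3, 6]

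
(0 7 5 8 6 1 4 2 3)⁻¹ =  (0 3 2 4 1 6 8 5 7)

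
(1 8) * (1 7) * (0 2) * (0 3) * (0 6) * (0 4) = (0 2 3 6 4)(1 8 7)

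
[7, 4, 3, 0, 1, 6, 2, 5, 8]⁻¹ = [3, 4, 6, 2, 1, 7, 5, 0, 8]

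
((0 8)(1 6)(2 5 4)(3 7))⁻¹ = (0 8)(1 6)(2 4 5)(3 7)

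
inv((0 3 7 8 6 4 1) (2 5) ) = (0 1 4 6 8 7 3) (2 5) 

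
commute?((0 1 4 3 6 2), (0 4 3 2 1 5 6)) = no:(0 1 4 3 6 2)*(0 4 3 2 1 5 6) = (0 5 6 1 3)(2 4), (0 4 3 2 1 5 6)*(0 1 4 3 6 2) = (0 3)(1 5 2 4 6)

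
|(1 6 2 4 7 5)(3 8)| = 6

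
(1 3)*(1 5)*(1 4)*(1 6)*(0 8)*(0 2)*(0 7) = (0 8 2 7)(1 3 5 4 6)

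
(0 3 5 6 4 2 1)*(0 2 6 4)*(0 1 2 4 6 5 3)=(1 4 5 6)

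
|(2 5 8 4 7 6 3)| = 7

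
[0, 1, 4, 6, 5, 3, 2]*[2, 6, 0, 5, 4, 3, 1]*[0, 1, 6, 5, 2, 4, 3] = [6, 3, 2, 1, 5, 4, 0]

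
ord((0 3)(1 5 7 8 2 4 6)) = 14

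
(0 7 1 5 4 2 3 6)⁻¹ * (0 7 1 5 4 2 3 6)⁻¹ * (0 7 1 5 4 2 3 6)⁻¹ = (0 2 1 6 4 7 3 5)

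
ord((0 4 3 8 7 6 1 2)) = 8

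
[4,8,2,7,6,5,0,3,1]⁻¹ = [6,8,2,7,0,5,4,3,1]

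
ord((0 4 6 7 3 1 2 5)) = 8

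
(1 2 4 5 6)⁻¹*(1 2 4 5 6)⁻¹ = (1 5 2 6 4)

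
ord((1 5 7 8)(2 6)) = 4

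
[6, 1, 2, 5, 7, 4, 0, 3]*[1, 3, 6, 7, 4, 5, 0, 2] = [0, 3, 6, 5, 2, 4, 1, 7]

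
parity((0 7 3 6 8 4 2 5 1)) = even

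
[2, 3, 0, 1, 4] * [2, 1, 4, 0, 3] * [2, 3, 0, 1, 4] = [4, 2, 0, 3, 1]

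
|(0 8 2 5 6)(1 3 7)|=15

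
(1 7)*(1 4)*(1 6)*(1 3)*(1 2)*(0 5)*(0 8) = (0 5 8)(1 7 4 6 3 2)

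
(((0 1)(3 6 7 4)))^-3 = (0 1)(3 6 7 4)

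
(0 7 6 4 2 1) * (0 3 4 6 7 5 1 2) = (0 5 1 3 4)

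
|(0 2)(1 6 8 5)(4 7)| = 4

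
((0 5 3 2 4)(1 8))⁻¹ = (0 4 2 3 5)(1 8)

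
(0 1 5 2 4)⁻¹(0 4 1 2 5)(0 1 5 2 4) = (0 5 4 2 1)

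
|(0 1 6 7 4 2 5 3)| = 8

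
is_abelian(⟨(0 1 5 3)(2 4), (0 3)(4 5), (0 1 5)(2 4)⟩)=no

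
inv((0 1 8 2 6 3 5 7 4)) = (0 4 7 5 3 6 2 8 1)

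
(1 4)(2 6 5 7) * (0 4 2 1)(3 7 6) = (0 4)(1 2 3 7)(5 6)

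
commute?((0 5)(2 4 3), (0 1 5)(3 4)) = no:(0 5)(2 4 3)*(0 1 5)(3 4) = (1 5)(2 3), (0 1 5)(3 4)*(0 5)(2 4 3) = (0 1)(2 4)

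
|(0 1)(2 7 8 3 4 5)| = 6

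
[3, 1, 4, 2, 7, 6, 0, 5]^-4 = [4, 1, 5, 7, 6, 3, 2, 0]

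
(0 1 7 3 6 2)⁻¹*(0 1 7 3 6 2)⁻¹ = (0 6 7)(1 2 3)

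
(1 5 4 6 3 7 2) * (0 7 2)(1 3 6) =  (0 7)(1 5 4)(2 3)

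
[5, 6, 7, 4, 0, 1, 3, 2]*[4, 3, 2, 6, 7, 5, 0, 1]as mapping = [0→5, 1→0, 2→1, 3→7, 4→4, 5→3, 6→6, 7→2]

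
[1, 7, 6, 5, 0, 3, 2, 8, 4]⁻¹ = [4, 0, 6, 5, 8, 3, 2, 1, 7]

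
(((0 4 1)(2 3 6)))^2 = (0 1 4)(2 6 3)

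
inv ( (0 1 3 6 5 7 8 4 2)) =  (0 2 4 8 7 5 6 3 1)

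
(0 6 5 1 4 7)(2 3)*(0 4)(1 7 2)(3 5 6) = (0 3 1)(2 5 7 4)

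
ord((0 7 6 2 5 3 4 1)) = 8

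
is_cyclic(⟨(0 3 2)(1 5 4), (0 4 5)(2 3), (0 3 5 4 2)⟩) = no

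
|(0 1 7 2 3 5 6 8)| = 8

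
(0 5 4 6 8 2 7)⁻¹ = (0 7 2 8 6 4 5)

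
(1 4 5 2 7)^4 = (1 7 2 5 4)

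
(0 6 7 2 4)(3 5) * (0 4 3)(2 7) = (0 6 2 3 5)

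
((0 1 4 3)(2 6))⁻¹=(0 3 4 1)(2 6)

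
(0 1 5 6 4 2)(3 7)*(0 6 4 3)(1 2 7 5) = (0 2 6 3 5 4 7)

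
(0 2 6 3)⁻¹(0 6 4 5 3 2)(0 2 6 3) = (0 6 2 3 4 5)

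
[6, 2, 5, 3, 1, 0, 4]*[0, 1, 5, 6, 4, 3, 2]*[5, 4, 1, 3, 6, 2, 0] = [1, 2, 3, 0, 4, 5, 6]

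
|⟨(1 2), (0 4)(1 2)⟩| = 4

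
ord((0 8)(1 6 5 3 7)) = 10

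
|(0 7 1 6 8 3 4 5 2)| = 9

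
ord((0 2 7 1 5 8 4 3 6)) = 9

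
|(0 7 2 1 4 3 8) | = 7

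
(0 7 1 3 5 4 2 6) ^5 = (0 4 1 6 5 7 2 3) 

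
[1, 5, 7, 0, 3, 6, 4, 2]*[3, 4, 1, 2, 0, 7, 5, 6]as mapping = [0→4, 1→7, 2→6, 3→3, 4→2, 5→5, 6→0, 7→1]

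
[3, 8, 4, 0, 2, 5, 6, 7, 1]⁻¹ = [3, 8, 4, 0, 2, 5, 6, 7, 1]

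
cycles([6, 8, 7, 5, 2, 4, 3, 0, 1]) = (0 6 3 5 4 2 7)(1 8)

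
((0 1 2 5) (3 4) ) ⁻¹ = (0 5 2 1) (3 4) 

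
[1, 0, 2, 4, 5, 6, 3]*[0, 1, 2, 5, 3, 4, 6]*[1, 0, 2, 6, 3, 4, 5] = [0, 1, 2, 6, 3, 5, 4]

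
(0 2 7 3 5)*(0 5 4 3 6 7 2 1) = (0 1)(3 4)(6 7)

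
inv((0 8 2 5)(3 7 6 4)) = (0 5 2 8)(3 4 6 7)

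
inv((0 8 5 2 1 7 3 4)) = (0 4 3 7 1 2 5 8)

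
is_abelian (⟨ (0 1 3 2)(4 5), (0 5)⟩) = no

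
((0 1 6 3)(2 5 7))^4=(2 5 7)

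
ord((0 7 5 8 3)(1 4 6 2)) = 20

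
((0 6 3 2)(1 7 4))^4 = (1 7 4)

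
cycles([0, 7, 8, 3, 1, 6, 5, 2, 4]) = (1 7 2 8 4) (5 6) 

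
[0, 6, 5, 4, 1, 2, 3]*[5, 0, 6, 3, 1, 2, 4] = [5, 4, 2, 1, 0, 6, 3]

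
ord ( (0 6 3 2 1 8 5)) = 7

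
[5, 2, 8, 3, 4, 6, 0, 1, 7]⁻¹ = [6, 7, 1, 3, 4, 0, 5, 8, 2]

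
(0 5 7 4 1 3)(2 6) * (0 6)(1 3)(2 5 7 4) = (0 7 2)(3 6 5 4)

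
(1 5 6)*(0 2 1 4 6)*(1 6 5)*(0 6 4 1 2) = (1 2 4 5 6)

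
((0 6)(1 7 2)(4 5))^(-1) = (0 6)(1 2 7)(4 5)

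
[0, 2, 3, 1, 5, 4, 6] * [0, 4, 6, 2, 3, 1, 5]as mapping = [0→0, 1→6, 2→2, 3→4, 4→1, 5→3, 6→5]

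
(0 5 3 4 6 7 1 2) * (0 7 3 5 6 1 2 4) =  (0 6 3)(1 4)(2 7)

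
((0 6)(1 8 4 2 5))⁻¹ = (0 6)(1 5 2 4 8)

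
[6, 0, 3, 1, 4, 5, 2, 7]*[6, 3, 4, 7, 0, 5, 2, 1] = [2, 6, 7, 3, 0, 5, 4, 1]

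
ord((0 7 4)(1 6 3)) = 3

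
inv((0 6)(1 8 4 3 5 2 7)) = (0 6)(1 7 2 5 3 4 8)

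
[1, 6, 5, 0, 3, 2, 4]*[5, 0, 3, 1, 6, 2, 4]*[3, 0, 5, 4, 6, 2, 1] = [3, 6, 5, 2, 0, 4, 1]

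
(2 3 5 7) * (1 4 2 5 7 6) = (1 4 2 3 7 5 6)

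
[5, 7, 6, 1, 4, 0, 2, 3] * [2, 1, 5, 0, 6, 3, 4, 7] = [3, 7, 4, 1, 6, 2, 5, 0]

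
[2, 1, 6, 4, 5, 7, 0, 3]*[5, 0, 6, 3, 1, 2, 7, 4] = [6, 0, 7, 1, 2, 4, 5, 3] 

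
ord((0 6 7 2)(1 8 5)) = 12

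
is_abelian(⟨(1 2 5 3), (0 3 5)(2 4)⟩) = no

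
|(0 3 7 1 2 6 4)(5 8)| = 14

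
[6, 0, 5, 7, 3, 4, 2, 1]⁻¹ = [1, 7, 6, 4, 5, 2, 0, 3]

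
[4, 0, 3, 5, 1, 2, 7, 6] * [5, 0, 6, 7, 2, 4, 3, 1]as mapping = [0→2, 1→5, 2→7, 3→4, 4→0, 5→6, 6→1, 7→3]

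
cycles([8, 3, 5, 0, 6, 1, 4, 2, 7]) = (0 8 7 2 5 1 3)(4 6)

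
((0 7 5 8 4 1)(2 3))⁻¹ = (0 1 4 8 5 7)(2 3)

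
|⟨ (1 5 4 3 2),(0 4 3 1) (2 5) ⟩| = 360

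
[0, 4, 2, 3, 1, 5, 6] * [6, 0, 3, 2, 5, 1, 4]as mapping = [0→6, 1→5, 2→3, 3→2, 4→0, 5→1, 6→4]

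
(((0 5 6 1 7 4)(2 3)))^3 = (0 1)(2 3)(4 6)(5 7)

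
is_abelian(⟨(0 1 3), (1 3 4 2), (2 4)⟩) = no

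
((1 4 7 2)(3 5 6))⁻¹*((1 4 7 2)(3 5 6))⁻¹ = (1 7)(2 4)(3 5 6)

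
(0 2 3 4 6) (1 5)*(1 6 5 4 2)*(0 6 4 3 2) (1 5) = (0 5 4 1 3) 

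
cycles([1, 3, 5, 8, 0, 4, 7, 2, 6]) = (0 1 3 8 6 7 2 5 4)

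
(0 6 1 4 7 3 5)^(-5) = (0 1 7 5 6 4 3)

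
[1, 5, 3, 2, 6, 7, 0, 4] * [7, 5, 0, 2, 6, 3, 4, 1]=[5, 3, 2, 0, 4, 1, 7, 6]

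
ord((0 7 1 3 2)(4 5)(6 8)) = 10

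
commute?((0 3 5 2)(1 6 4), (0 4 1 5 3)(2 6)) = no:(0 3 5 2)(1 6 4)*(0 4 1 5 3)(2 6) = (1 2 4 5 6), (0 4 1 5 3)(2 6)*(0 3 5 2)(1 6 4) = (0 1 2 4 6)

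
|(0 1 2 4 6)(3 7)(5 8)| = 10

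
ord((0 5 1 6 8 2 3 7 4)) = 9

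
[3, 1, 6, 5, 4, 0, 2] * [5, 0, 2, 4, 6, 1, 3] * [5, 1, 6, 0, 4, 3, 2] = [4, 5, 0, 1, 2, 3, 6]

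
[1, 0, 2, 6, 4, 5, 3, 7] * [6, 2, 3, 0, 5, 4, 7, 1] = [2, 6, 3, 7, 5, 4, 0, 1]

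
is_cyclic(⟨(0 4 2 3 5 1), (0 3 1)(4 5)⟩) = no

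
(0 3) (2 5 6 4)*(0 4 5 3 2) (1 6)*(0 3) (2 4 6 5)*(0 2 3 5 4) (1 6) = (1 4 5 6 3) 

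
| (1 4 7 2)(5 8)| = 4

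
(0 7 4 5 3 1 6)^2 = (0 4 3 6 7 5 1)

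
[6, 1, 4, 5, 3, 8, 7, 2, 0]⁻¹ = [8, 1, 7, 4, 2, 3, 0, 6, 5]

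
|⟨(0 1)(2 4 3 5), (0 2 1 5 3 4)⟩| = 720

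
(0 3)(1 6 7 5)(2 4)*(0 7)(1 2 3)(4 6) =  (0 1 4 3 7 5 2 6)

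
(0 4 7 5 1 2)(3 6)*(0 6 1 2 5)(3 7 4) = (0 3 1 5 2 6 7)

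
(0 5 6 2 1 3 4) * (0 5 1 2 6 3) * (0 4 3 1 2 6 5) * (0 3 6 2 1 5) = (0 1 4 3 6)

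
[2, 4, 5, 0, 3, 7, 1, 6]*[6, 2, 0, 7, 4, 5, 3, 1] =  [0, 4, 5, 6, 7, 1, 2, 3]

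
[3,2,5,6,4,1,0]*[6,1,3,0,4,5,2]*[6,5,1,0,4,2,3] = [6,0,2,1,4,5,3]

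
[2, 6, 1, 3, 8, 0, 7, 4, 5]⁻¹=[5, 2, 0, 3, 7, 8, 1, 6, 4]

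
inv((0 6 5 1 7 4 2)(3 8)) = (0 2 4 7 1 5 6)(3 8)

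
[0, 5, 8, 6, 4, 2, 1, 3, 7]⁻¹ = [0, 6, 5, 7, 4, 1, 3, 8, 2]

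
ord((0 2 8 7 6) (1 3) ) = 10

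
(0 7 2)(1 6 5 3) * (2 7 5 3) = (0 5 2)(1 6 3)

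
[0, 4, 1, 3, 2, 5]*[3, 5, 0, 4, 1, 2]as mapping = [0→3, 1→1, 2→5, 3→4, 4→0, 5→2]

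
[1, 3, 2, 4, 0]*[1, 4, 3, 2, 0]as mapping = [0→4, 1→2, 2→3, 3→0, 4→1]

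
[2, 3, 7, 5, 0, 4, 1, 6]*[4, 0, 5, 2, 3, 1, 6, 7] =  [5, 2, 7, 1, 4, 3, 0, 6]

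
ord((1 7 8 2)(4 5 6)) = 12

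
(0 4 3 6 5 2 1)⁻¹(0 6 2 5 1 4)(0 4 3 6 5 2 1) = (0 3 4 5 1 2)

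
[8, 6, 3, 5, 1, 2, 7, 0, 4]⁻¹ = [7, 4, 5, 2, 8, 3, 1, 6, 0]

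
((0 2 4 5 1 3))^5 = (0 3 1 5 4 2)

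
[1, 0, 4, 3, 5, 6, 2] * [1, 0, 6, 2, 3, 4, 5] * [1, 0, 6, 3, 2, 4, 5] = [1, 0, 3, 6, 2, 4, 5]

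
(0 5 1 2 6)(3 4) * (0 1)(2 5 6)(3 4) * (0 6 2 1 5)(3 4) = (0 2 1)(3 4)(5 6)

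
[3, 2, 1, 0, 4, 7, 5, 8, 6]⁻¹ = [3, 2, 1, 0, 4, 6, 8, 5, 7]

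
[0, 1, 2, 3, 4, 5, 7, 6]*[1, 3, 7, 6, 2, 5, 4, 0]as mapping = [0→1, 1→3, 2→7, 3→6, 4→2, 5→5, 6→0, 7→4]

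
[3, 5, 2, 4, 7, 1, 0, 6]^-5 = [0, 5, 2, 3, 4, 1, 6, 7]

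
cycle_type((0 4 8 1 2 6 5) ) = 7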